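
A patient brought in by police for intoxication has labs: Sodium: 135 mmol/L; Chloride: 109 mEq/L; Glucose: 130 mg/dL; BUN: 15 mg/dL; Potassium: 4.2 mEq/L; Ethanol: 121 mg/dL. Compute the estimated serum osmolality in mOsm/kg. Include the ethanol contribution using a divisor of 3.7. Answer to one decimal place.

Calculated osmolality = 2·Na + glucose/18 + BUN/2.8 + ethanol/3.7
= 2·135 + 130/18 + 15/2.8 + 121/3.7
= 270 + 7.22 + 5.36 + 32.70
= 315.28 mOsm/kg

315.3 mOsm/kg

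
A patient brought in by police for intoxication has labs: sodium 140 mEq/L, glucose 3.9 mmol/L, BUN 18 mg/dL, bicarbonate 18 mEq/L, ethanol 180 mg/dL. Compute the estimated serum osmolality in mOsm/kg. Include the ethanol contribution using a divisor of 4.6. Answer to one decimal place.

329.5 mOsm/kg

Calculated osmolality = 2·Na + glucose + BUN/2.8 + ethanol/4.6
= 2·140 + 3.9 + 18/2.8 + 180/4.6
= 280 + 3.90 + 6.43 + 39.13
= 329.46 mOsm/kg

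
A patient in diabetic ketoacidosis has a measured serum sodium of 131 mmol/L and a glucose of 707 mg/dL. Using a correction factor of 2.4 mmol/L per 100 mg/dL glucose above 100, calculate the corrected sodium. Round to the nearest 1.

Corrected Na = measured Na + 2.4 · (glucose − 100)/100
= 131 + 2.4 · (707 − 100)/100
= 131 + 14.6
= 145.6 mmol/L

146 mmol/L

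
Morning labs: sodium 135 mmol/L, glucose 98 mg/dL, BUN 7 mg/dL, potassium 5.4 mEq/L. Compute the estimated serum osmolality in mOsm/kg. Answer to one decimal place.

Calculated osmolality = 2·Na + glucose/18 + BUN/2.8
= 2·135 + 98/18 + 7/2.8
= 270 + 5.44 + 2.50
= 277.94 mOsm/kg

277.9 mOsm/kg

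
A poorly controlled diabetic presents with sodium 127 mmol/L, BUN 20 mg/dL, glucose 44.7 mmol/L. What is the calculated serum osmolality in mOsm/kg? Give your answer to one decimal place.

Calculated osmolality = 2·Na + glucose + BUN/2.8
= 2·127 + 44.7 + 20/2.8
= 254 + 44.70 + 7.14
= 305.84 mOsm/kg

305.8 mOsm/kg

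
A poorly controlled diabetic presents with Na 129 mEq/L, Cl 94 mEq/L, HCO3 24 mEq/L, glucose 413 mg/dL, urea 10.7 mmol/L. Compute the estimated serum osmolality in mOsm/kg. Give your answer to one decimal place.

Calculated osmolality = 2·Na + glucose/18 + urea
= 2·129 + 413/18 + 10.7
= 258 + 22.94 + 10.70
= 291.64 mOsm/kg

291.6 mOsm/kg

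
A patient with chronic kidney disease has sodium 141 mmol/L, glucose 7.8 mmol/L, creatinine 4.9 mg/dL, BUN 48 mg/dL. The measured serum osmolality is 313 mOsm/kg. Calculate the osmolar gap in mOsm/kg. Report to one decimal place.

Calculated osmolality = 2·Na + glucose + BUN/2.8
= 2·141 + 7.8 + 48/2.8
= 282 + 7.80 + 17.14
= 306.94 mOsm/kg ≈ 306.9 mOsm/kg
Osmolar gap = measured − calculated = 313 − 306.9 = 6.1 mOsm/kg

6.1 mOsm/kg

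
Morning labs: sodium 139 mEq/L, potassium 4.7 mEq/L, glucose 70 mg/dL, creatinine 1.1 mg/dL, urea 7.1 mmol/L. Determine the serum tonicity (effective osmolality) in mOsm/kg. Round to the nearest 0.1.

281.9 mOsm/kg

Effective osmolality excludes urea (freely permeant across cell membranes):
2·Na + glucose/18
= 2·139 + 70/18
= 278 + 3.89
= 281.89 mOsm/kg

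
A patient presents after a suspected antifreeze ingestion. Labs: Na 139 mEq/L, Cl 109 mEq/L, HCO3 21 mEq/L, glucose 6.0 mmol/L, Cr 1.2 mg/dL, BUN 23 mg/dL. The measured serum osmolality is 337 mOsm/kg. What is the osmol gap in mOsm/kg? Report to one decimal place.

44.8 mOsm/kg

Calculated osmolality = 2·Na + glucose + BUN/2.8
= 2·139 + 6 + 23/2.8
= 278 + 6 + 8.21
= 292.21 mOsm/kg ≈ 292.2 mOsm/kg
Osmolar gap = measured − calculated = 337 − 292.2 = 44.8 mOsm/kg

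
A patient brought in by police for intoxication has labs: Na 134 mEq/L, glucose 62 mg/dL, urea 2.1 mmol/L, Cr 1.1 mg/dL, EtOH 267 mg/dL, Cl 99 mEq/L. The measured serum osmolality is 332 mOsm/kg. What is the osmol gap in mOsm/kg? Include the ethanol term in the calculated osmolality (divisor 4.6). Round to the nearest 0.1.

0.4 mOsm/kg

Calculated osmolality = 2·Na + glucose/18 + urea + ethanol/4.6
= 2·134 + 62/18 + 2.1 + 267/4.6
= 268 + 3.44 + 2.10 + 58.04
= 331.58 mOsm/kg ≈ 331.6 mOsm/kg
Osmolar gap = measured − calculated = 332 − 331.6 = 0.4 mOsm/kg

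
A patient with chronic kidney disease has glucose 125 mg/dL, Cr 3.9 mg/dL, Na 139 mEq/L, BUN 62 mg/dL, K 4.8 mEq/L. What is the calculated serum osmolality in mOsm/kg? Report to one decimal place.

307.1 mOsm/kg

Calculated osmolality = 2·Na + glucose/18 + BUN/2.8
= 2·139 + 125/18 + 62/2.8
= 278 + 6.94 + 22.14
= 307.08 mOsm/kg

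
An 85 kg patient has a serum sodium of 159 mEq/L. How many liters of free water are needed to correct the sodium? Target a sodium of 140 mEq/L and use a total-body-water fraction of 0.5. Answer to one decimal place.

TBW = 0.5 · 85 = 42.5 L
Free water deficit = TBW · (Na/140 − 1)
= 42.5 · (159/140 − 1)
= 42.5 · 0.1357
= 5.77 L

5.8 L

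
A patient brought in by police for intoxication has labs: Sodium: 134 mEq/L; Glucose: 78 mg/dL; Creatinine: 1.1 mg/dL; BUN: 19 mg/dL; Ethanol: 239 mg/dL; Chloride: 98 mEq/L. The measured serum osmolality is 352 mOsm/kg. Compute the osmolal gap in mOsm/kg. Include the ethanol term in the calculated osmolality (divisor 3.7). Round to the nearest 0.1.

Calculated osmolality = 2·Na + glucose/18 + BUN/2.8 + ethanol/3.7
= 2·134 + 78/18 + 19/2.8 + 239/3.7
= 268 + 4.33 + 6.79 + 64.59
= 343.71 mOsm/kg ≈ 343.7 mOsm/kg
Osmolar gap = measured − calculated = 352 − 343.7 = 8.3 mOsm/kg

8.3 mOsm/kg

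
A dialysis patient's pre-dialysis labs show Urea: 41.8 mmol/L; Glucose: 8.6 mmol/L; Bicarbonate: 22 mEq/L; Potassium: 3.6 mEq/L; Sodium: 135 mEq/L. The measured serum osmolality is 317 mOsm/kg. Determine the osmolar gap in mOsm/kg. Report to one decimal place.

-3.4 mOsm/kg

Calculated osmolality = 2·Na + glucose + urea
= 2·135 + 8.6 + 41.8
= 270 + 8.60 + 41.80
= 320.4 mOsm/kg ≈ 320.4 mOsm/kg
Osmolar gap = measured − calculated = 317 − 320.4 = -3.4 mOsm/kg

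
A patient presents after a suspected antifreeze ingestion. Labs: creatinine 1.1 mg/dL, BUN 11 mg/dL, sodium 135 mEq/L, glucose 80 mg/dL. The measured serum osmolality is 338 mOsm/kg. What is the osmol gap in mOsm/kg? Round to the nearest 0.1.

59.6 mOsm/kg

Calculated osmolality = 2·Na + glucose/18 + BUN/2.8
= 2·135 + 80/18 + 11/2.8
= 270 + 4.44 + 3.93
= 278.37 mOsm/kg ≈ 278.4 mOsm/kg
Osmolar gap = measured − calculated = 338 − 278.4 = 59.6 mOsm/kg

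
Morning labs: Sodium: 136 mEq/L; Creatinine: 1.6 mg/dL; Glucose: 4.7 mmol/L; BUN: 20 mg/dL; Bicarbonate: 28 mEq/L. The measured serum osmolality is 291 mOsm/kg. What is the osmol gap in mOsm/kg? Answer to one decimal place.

Calculated osmolality = 2·Na + glucose + BUN/2.8
= 2·136 + 4.7 + 20/2.8
= 272 + 4.70 + 7.14
= 283.84 mOsm/kg ≈ 283.8 mOsm/kg
Osmolar gap = measured − calculated = 291 − 283.8 = 7.2 mOsm/kg

7.2 mOsm/kg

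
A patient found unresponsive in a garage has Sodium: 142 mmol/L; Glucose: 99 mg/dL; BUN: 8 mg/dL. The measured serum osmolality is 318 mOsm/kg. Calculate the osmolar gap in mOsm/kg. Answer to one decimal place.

25.6 mOsm/kg

Calculated osmolality = 2·Na + glucose/18 + BUN/2.8
= 2·142 + 99/18 + 8/2.8
= 284 + 5.50 + 2.86
= 292.36 mOsm/kg ≈ 292.4 mOsm/kg
Osmolar gap = measured − calculated = 318 − 292.4 = 25.6 mOsm/kg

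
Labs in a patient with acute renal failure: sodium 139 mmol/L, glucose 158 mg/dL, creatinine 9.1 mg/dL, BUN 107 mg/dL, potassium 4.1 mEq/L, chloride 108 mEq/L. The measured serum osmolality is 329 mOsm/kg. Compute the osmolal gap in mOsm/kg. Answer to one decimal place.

Calculated osmolality = 2·Na + glucose/18 + BUN/2.8
= 2·139 + 158/18 + 107/2.8
= 278 + 8.78 + 38.21
= 324.99 mOsm/kg ≈ 325.0 mOsm/kg
Osmolar gap = measured − calculated = 329 − 325.0 = 4.0 mOsm/kg

4.0 mOsm/kg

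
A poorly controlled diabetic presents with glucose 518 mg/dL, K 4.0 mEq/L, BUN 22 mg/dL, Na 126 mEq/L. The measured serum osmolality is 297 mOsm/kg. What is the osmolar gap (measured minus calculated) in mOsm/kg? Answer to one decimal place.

Calculated osmolality = 2·Na + glucose/18 + BUN/2.8
= 2·126 + 518/18 + 22/2.8
= 252 + 28.78 + 7.86
= 288.64 mOsm/kg ≈ 288.6 mOsm/kg
Osmolar gap = measured − calculated = 297 − 288.6 = 8.4 mOsm/kg

8.4 mOsm/kg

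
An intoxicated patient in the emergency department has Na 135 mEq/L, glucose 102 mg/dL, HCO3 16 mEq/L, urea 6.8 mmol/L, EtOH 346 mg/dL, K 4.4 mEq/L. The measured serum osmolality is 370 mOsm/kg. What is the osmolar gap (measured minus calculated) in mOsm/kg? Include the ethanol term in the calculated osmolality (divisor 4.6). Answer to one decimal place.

Calculated osmolality = 2·Na + glucose/18 + urea + ethanol/4.6
= 2·135 + 102/18 + 6.8 + 346/4.6
= 270 + 5.67 + 6.80 + 75.22
= 357.69 mOsm/kg ≈ 357.7 mOsm/kg
Osmolar gap = measured − calculated = 370 − 357.7 = 12.3 mOsm/kg

12.3 mOsm/kg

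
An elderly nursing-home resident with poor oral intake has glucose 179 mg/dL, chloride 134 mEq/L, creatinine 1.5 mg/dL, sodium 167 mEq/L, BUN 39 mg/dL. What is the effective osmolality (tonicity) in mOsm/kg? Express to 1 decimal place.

343.9 mOsm/kg

Effective osmolality excludes urea (freely permeant across cell membranes):
2·Na + glucose/18
= 2·167 + 179/18
= 334 + 9.94
= 343.94 mOsm/kg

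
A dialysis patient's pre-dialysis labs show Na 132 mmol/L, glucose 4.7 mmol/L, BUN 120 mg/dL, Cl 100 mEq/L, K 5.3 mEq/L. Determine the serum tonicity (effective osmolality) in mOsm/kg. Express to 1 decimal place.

Effective osmolality excludes urea (freely permeant across cell membranes):
2·Na + glucose
= 2·132 + 4.7
= 264 + 4.7
= 268.7 mOsm/kg

268.7 mOsm/kg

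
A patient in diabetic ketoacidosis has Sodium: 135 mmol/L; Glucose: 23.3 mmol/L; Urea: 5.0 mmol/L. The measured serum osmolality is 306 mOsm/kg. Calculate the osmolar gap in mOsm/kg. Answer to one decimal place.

7.7 mOsm/kg

Calculated osmolality = 2·Na + glucose + urea
= 2·135 + 23.3 + 5
= 270 + 23.30 + 5
= 298.3 mOsm/kg ≈ 298.3 mOsm/kg
Osmolar gap = measured − calculated = 306 − 298.3 = 7.7 mOsm/kg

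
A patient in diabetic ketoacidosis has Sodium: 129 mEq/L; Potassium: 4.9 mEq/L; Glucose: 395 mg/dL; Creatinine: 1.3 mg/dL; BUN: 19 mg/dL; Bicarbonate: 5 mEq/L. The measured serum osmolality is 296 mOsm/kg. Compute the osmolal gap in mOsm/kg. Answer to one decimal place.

Calculated osmolality = 2·Na + glucose/18 + BUN/2.8
= 2·129 + 395/18 + 19/2.8
= 258 + 21.94 + 6.79
= 286.73 mOsm/kg ≈ 286.7 mOsm/kg
Osmolar gap = measured − calculated = 296 − 286.7 = 9.3 mOsm/kg

9.3 mOsm/kg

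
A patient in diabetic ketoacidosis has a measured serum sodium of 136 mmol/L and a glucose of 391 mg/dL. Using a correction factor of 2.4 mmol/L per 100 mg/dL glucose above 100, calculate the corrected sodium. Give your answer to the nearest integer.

Corrected Na = measured Na + 2.4 · (glucose − 100)/100
= 136 + 2.4 · (391 − 100)/100
= 136 + 7
= 143 mmol/L

143 mmol/L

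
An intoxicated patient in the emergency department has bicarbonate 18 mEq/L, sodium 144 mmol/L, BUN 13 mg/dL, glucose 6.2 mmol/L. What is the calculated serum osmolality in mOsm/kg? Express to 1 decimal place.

Calculated osmolality = 2·Na + glucose + BUN/2.8
= 2·144 + 6.2 + 13/2.8
= 288 + 6.20 + 4.64
= 298.84 mOsm/kg

298.8 mOsm/kg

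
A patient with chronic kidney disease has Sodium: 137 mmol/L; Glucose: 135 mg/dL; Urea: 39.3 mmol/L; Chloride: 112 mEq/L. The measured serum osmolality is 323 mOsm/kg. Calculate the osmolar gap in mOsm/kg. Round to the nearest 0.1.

2.2 mOsm/kg

Calculated osmolality = 2·Na + glucose/18 + urea
= 2·137 + 135/18 + 39.3
= 274 + 7.50 + 39.30
= 320.8 mOsm/kg ≈ 320.8 mOsm/kg
Osmolar gap = measured − calculated = 323 − 320.8 = 2.2 mOsm/kg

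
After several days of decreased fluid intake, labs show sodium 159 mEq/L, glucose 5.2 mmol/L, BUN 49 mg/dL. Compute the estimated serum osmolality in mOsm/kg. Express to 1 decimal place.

Calculated osmolality = 2·Na + glucose + BUN/2.8
= 2·159 + 5.2 + 49/2.8
= 318 + 5.20 + 17.50
= 340.7 mOsm/kg

340.7 mOsm/kg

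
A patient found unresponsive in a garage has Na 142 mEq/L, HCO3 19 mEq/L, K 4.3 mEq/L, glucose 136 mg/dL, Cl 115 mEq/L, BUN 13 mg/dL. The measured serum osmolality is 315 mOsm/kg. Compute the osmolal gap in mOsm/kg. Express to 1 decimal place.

18.8 mOsm/kg

Calculated osmolality = 2·Na + glucose/18 + BUN/2.8
= 2·142 + 136/18 + 13/2.8
= 284 + 7.56 + 4.64
= 296.2 mOsm/kg ≈ 296.2 mOsm/kg
Osmolar gap = measured − calculated = 315 − 296.2 = 18.8 mOsm/kg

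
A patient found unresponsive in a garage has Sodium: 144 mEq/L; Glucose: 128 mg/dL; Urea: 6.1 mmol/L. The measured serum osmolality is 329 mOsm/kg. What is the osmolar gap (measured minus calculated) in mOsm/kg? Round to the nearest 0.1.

27.8 mOsm/kg

Calculated osmolality = 2·Na + glucose/18 + urea
= 2·144 + 128/18 + 6.1
= 288 + 7.11 + 6.10
= 301.21 mOsm/kg ≈ 301.2 mOsm/kg
Osmolar gap = measured − calculated = 329 − 301.2 = 27.8 mOsm/kg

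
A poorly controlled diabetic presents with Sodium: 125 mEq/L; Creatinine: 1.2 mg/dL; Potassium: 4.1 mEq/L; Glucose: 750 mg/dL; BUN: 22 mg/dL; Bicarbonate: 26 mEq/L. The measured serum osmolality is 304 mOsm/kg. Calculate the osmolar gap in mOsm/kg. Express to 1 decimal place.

4.5 mOsm/kg

Calculated osmolality = 2·Na + glucose/18 + BUN/2.8
= 2·125 + 750/18 + 22/2.8
= 250 + 41.67 + 7.86
= 299.53 mOsm/kg ≈ 299.5 mOsm/kg
Osmolar gap = measured − calculated = 304 − 299.5 = 4.5 mOsm/kg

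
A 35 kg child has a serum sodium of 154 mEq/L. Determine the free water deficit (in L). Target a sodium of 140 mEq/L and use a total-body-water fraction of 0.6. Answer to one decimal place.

2.1 L

TBW = 0.6 · 35 = 21 L
Free water deficit = TBW · (Na/140 − 1)
= 21 · (154/140 − 1)
= 21 · 0.1
= 2.1 L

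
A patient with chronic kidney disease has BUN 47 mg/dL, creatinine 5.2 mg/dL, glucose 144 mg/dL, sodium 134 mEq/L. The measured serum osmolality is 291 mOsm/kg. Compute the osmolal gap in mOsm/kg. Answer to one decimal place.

-1.8 mOsm/kg

Calculated osmolality = 2·Na + glucose/18 + BUN/2.8
= 2·134 + 144/18 + 47/2.8
= 268 + 8 + 16.79
= 292.79 mOsm/kg ≈ 292.8 mOsm/kg
Osmolar gap = measured − calculated = 291 − 292.8 = -1.8 mOsm/kg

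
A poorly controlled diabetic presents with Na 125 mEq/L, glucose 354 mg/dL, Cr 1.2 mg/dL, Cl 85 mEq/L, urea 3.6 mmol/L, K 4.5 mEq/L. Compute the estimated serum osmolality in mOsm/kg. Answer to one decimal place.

Calculated osmolality = 2·Na + glucose/18 + urea
= 2·125 + 354/18 + 3.6
= 250 + 19.67 + 3.60
= 273.27 mOsm/kg

273.3 mOsm/kg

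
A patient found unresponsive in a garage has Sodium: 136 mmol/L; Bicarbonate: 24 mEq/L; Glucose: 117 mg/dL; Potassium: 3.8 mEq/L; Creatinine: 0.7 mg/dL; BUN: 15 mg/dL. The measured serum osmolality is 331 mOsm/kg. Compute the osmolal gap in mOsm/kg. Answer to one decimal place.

Calculated osmolality = 2·Na + glucose/18 + BUN/2.8
= 2·136 + 117/18 + 15/2.8
= 272 + 6.50 + 5.36
= 283.86 mOsm/kg ≈ 283.9 mOsm/kg
Osmolar gap = measured − calculated = 331 − 283.9 = 47.1 mOsm/kg

47.1 mOsm/kg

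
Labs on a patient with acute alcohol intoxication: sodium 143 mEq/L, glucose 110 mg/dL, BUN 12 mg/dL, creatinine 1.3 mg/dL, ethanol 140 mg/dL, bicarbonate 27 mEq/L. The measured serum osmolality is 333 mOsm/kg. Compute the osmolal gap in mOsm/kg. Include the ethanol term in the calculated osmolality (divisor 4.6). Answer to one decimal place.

6.2 mOsm/kg

Calculated osmolality = 2·Na + glucose/18 + BUN/2.8 + ethanol/4.6
= 2·143 + 110/18 + 12/2.8 + 140/4.6
= 286 + 6.11 + 4.29 + 30.43
= 326.83 mOsm/kg ≈ 326.8 mOsm/kg
Osmolar gap = measured − calculated = 333 − 326.8 = 6.2 mOsm/kg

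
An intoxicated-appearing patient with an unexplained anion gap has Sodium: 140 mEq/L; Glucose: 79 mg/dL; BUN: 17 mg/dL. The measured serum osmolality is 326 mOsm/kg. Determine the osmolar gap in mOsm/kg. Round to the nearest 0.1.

Calculated osmolality = 2·Na + glucose/18 + BUN/2.8
= 2·140 + 79/18 + 17/2.8
= 280 + 4.39 + 6.07
= 290.46 mOsm/kg ≈ 290.5 mOsm/kg
Osmolar gap = measured − calculated = 326 − 290.5 = 35.5 mOsm/kg

35.5 mOsm/kg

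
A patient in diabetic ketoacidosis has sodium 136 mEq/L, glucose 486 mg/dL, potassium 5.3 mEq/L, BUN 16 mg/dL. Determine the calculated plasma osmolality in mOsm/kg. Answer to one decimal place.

304.7 mOsm/kg

Calculated osmolality = 2·Na + glucose/18 + BUN/2.8
= 2·136 + 486/18 + 16/2.8
= 272 + 27 + 5.71
= 304.71 mOsm/kg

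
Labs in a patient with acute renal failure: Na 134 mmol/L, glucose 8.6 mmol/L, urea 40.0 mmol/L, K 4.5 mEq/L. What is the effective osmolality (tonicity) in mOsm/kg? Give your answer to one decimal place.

Effective osmolality excludes urea (freely permeant across cell membranes):
2·Na + glucose
= 2·134 + 8.6
= 268 + 8.6
= 276.6 mOsm/kg

276.6 mOsm/kg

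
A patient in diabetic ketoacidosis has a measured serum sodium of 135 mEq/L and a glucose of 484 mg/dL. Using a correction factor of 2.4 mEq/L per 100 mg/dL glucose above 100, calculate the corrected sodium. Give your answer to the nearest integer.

Corrected Na = measured Na + 2.4 · (glucose − 100)/100
= 135 + 2.4 · (484 − 100)/100
= 135 + 9.2
= 144.2 mEq/L

144 mEq/L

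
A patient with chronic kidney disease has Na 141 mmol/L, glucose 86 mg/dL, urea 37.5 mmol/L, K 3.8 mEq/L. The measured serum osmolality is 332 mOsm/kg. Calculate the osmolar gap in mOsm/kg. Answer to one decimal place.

7.7 mOsm/kg

Calculated osmolality = 2·Na + glucose/18 + urea
= 2·141 + 86/18 + 37.5
= 282 + 4.78 + 37.50
= 324.28 mOsm/kg ≈ 324.3 mOsm/kg
Osmolar gap = measured − calculated = 332 − 324.3 = 7.7 mOsm/kg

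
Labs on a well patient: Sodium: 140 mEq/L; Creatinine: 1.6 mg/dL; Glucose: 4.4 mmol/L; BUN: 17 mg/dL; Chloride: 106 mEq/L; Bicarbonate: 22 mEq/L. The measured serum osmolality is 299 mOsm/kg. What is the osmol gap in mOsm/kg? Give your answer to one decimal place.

Calculated osmolality = 2·Na + glucose + BUN/2.8
= 2·140 + 4.4 + 17/2.8
= 280 + 4.40 + 6.07
= 290.47 mOsm/kg ≈ 290.5 mOsm/kg
Osmolar gap = measured − calculated = 299 − 290.5 = 8.5 mOsm/kg

8.5 mOsm/kg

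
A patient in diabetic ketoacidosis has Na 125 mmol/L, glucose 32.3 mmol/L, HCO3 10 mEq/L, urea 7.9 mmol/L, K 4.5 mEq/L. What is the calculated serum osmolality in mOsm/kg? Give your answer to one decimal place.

290.2 mOsm/kg

Calculated osmolality = 2·Na + glucose + urea
= 2·125 + 32.3 + 7.9
= 250 + 32.30 + 7.90
= 290.2 mOsm/kg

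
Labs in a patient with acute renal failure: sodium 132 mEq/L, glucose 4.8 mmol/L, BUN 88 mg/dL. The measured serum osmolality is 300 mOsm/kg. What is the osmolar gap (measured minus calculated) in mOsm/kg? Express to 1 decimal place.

Calculated osmolality = 2·Na + glucose + BUN/2.8
= 2·132 + 4.8 + 88/2.8
= 264 + 4.80 + 31.43
= 300.23 mOsm/kg ≈ 300.2 mOsm/kg
Osmolar gap = measured − calculated = 300 − 300.2 = -0.2 mOsm/kg

-0.2 mOsm/kg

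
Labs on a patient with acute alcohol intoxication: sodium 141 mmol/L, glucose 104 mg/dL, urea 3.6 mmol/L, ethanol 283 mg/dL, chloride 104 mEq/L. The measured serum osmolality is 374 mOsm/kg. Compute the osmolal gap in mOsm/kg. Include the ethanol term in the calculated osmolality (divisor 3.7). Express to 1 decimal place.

Calculated osmolality = 2·Na + glucose/18 + urea + ethanol/3.7
= 2·141 + 104/18 + 3.6 + 283/3.7
= 282 + 5.78 + 3.60 + 76.49
= 367.87 mOsm/kg ≈ 367.9 mOsm/kg
Osmolar gap = measured − calculated = 374 − 367.9 = 6.1 mOsm/kg

6.1 mOsm/kg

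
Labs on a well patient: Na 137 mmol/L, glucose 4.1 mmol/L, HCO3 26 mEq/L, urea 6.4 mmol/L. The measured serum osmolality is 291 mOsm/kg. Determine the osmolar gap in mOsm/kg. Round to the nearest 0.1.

Calculated osmolality = 2·Na + glucose + urea
= 2·137 + 4.1 + 6.4
= 274 + 4.10 + 6.40
= 284.5 mOsm/kg ≈ 284.5 mOsm/kg
Osmolar gap = measured − calculated = 291 − 284.5 = 6.5 mOsm/kg

6.5 mOsm/kg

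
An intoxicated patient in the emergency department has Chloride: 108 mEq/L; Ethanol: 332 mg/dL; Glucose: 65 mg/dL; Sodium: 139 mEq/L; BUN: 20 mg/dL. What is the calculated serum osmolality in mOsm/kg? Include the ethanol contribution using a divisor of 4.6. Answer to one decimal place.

Calculated osmolality = 2·Na + glucose/18 + BUN/2.8 + ethanol/4.6
= 2·139 + 65/18 + 20/2.8 + 332/4.6
= 278 + 3.61 + 7.14 + 72.17
= 360.92 mOsm/kg

360.9 mOsm/kg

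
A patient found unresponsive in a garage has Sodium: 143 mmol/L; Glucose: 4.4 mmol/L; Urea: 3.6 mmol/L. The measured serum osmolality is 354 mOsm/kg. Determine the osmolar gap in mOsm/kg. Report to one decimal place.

60.0 mOsm/kg

Calculated osmolality = 2·Na + glucose + urea
= 2·143 + 4.4 + 3.6
= 286 + 4.40 + 3.60
= 294 mOsm/kg ≈ 294.0 mOsm/kg
Osmolar gap = measured − calculated = 354 − 294.0 = 60.0 mOsm/kg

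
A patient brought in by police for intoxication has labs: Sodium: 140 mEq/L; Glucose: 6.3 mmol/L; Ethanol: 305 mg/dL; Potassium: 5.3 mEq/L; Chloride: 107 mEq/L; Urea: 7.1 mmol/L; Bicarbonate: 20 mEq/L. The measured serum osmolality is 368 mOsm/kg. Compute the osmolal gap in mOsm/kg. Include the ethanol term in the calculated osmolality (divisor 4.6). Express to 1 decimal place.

8.3 mOsm/kg

Calculated osmolality = 2·Na + glucose + urea + ethanol/4.6
= 2·140 + 6.3 + 7.1 + 305/4.6
= 280 + 6.30 + 7.10 + 66.30
= 359.7 mOsm/kg ≈ 359.7 mOsm/kg
Osmolar gap = measured − calculated = 368 − 359.7 = 8.3 mOsm/kg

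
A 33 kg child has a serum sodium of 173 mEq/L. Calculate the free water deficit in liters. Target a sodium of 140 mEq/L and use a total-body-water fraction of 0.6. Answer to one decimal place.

4.7 L

TBW = 0.6 · 33 = 19.8 L
Free water deficit = TBW · (Na/140 − 1)
= 19.8 · (173/140 − 1)
= 19.8 · 0.2357
= 4.67 L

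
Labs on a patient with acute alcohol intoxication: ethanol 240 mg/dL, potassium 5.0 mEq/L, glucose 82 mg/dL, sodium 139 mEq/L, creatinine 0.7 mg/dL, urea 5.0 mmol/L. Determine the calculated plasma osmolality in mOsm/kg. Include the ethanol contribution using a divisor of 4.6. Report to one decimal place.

339.7 mOsm/kg

Calculated osmolality = 2·Na + glucose/18 + urea + ethanol/4.6
= 2·139 + 82/18 + 5 + 240/4.6
= 278 + 4.56 + 5 + 52.17
= 339.73 mOsm/kg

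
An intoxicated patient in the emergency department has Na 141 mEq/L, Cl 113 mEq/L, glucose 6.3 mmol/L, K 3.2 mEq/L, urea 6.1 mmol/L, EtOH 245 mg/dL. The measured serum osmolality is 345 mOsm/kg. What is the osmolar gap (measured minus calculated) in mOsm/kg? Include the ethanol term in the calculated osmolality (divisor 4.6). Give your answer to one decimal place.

-2.7 mOsm/kg

Calculated osmolality = 2·Na + glucose + urea + ethanol/4.6
= 2·141 + 6.3 + 6.1 + 245/4.6
= 282 + 6.30 + 6.10 + 53.26
= 347.66 mOsm/kg ≈ 347.7 mOsm/kg
Osmolar gap = measured − calculated = 345 − 347.7 = -2.7 mOsm/kg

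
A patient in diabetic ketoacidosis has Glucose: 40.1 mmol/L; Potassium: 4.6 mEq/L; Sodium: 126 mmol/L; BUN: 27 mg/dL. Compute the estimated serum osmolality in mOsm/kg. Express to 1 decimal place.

Calculated osmolality = 2·Na + glucose + BUN/2.8
= 2·126 + 40.1 + 27/2.8
= 252 + 40.10 + 9.64
= 301.74 mOsm/kg

301.7 mOsm/kg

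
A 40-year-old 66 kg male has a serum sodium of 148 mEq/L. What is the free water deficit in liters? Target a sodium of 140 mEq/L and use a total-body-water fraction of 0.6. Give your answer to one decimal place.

TBW = 0.6 · 66 = 39.6 L
Free water deficit = TBW · (Na/140 − 1)
= 39.6 · (148/140 − 1)
= 39.6 · 0.0571
= 2.26 L

2.3 L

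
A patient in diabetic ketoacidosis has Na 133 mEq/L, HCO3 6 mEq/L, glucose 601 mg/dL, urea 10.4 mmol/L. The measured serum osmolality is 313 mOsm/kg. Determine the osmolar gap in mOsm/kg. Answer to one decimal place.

3.2 mOsm/kg

Calculated osmolality = 2·Na + glucose/18 + urea
= 2·133 + 601/18 + 10.4
= 266 + 33.39 + 10.40
= 309.79 mOsm/kg ≈ 309.8 mOsm/kg
Osmolar gap = measured − calculated = 313 − 309.8 = 3.2 mOsm/kg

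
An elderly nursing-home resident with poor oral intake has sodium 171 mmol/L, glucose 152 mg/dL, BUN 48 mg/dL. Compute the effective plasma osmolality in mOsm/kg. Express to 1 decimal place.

Effective osmolality excludes urea (freely permeant across cell membranes):
2·Na + glucose/18
= 2·171 + 152/18
= 342 + 8.44
= 350.44 mOsm/kg

350.4 mOsm/kg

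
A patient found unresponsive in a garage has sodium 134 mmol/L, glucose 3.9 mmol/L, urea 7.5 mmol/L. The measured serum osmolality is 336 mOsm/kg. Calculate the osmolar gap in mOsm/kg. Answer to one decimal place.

56.6 mOsm/kg

Calculated osmolality = 2·Na + glucose + urea
= 2·134 + 3.9 + 7.5
= 268 + 3.90 + 7.50
= 279.4 mOsm/kg ≈ 279.4 mOsm/kg
Osmolar gap = measured − calculated = 336 − 279.4 = 56.6 mOsm/kg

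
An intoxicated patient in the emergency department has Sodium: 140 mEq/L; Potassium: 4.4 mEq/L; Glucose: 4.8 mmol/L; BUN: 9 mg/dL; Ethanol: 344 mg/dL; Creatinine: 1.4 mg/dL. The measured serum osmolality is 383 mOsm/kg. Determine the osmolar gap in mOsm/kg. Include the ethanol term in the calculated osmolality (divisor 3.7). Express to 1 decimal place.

Calculated osmolality = 2·Na + glucose + BUN/2.8 + ethanol/3.7
= 2·140 + 4.8 + 9/2.8 + 344/3.7
= 280 + 4.80 + 3.21 + 92.97
= 380.98 mOsm/kg ≈ 381.0 mOsm/kg
Osmolar gap = measured − calculated = 383 − 381.0 = 2.0 mOsm/kg

2.0 mOsm/kg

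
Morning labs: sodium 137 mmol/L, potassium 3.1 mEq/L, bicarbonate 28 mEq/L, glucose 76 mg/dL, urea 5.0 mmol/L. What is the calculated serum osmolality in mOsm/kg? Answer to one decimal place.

283.2 mOsm/kg

Calculated osmolality = 2·Na + glucose/18 + urea
= 2·137 + 76/18 + 5
= 274 + 4.22 + 5
= 283.22 mOsm/kg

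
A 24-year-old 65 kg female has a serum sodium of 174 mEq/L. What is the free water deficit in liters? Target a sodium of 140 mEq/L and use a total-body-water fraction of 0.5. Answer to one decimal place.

TBW = 0.5 · 65 = 32.5 L
Free water deficit = TBW · (Na/140 − 1)
= 32.5 · (174/140 − 1)
= 32.5 · 0.2429
= 7.89 L

7.9 L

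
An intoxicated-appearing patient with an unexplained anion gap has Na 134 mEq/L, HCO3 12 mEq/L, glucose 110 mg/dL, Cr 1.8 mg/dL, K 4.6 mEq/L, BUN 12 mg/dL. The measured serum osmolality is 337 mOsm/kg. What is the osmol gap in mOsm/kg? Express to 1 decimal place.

58.6 mOsm/kg

Calculated osmolality = 2·Na + glucose/18 + BUN/2.8
= 2·134 + 110/18 + 12/2.8
= 268 + 6.11 + 4.29
= 278.4 mOsm/kg ≈ 278.4 mOsm/kg
Osmolar gap = measured − calculated = 337 − 278.4 = 58.6 mOsm/kg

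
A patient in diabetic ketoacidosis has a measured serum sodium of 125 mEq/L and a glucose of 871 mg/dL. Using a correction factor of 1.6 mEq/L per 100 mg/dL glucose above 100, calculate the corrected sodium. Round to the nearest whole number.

Corrected Na = measured Na + 1.6 · (glucose − 100)/100
= 125 + 1.6 · (871 − 100)/100
= 125 + 12.3
= 137.3 mEq/L

137 mEq/L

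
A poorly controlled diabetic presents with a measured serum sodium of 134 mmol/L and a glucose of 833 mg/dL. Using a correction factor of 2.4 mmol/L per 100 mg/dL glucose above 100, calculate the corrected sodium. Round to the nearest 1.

152 mmol/L

Corrected Na = measured Na + 2.4 · (glucose − 100)/100
= 134 + 2.4 · (833 − 100)/100
= 134 + 17.6
= 151.6 mmol/L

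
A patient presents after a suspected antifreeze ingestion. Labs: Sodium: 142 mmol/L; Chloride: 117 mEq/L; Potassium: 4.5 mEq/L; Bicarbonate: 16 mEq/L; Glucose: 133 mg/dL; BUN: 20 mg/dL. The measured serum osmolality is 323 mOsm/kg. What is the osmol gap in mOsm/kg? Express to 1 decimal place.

24.5 mOsm/kg

Calculated osmolality = 2·Na + glucose/18 + BUN/2.8
= 2·142 + 133/18 + 20/2.8
= 284 + 7.39 + 7.14
= 298.53 mOsm/kg ≈ 298.5 mOsm/kg
Osmolar gap = measured − calculated = 323 − 298.5 = 24.5 mOsm/kg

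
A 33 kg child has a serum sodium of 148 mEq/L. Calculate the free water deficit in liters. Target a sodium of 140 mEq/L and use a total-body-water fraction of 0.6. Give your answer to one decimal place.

1.1 L

TBW = 0.6 · 33 = 19.8 L
Free water deficit = TBW · (Na/140 − 1)
= 19.8 · (148/140 − 1)
= 19.8 · 0.0571
= 1.13 L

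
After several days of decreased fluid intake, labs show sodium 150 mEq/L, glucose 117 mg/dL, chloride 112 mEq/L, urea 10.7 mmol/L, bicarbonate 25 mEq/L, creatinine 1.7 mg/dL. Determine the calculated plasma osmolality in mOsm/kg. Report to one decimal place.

317.2 mOsm/kg

Calculated osmolality = 2·Na + glucose/18 + urea
= 2·150 + 117/18 + 10.7
= 300 + 6.50 + 10.70
= 317.2 mOsm/kg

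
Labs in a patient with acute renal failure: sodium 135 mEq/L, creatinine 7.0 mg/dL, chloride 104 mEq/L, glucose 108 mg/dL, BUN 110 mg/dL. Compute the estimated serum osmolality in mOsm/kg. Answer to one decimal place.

Calculated osmolality = 2·Na + glucose/18 + BUN/2.8
= 2·135 + 108/18 + 110/2.8
= 270 + 6 + 39.29
= 315.29 mOsm/kg

315.3 mOsm/kg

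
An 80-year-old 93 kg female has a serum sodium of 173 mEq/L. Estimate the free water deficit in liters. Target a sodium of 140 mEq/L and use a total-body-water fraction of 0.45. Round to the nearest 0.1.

9.9 L

TBW = 0.45 · 93 = 41.85 L
Free water deficit = TBW · (Na/140 − 1)
= 41.85 · (173/140 − 1)
= 41.85 · 0.2357
= 9.86 L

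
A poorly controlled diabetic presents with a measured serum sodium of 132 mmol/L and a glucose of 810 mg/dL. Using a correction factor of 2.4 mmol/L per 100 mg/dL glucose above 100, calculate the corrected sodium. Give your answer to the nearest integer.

Corrected Na = measured Na + 2.4 · (glucose − 100)/100
= 132 + 2.4 · (810 − 100)/100
= 132 + 17
= 149 mmol/L

149 mmol/L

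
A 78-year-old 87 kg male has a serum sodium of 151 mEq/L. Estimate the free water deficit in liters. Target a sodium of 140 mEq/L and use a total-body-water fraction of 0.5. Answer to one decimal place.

TBW = 0.5 · 87 = 43.5 L
Free water deficit = TBW · (Na/140 − 1)
= 43.5 · (151/140 − 1)
= 43.5 · 0.0786
= 3.42 L

3.4 L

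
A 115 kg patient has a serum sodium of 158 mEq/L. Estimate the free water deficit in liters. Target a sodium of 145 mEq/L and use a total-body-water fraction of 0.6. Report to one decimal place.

6.2 L

TBW = 0.6 · 115 = 69 L
Free water deficit = TBW · (Na/145 − 1)
= 69 · (158/145 − 1)
= 69 · 0.0897
= 6.19 L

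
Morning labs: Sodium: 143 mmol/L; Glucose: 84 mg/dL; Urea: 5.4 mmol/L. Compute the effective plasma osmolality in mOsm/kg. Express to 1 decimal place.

Effective osmolality excludes urea (freely permeant across cell membranes):
2·Na + glucose/18
= 2·143 + 84/18
= 286 + 4.67
= 290.67 mOsm/kg

290.7 mOsm/kg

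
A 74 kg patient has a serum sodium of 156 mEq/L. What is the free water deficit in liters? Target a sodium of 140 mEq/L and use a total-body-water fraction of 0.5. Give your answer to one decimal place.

4.2 L

TBW = 0.5 · 74 = 37 L
Free water deficit = TBW · (Na/140 − 1)
= 37 · (156/140 − 1)
= 37 · 0.1143
= 4.23 L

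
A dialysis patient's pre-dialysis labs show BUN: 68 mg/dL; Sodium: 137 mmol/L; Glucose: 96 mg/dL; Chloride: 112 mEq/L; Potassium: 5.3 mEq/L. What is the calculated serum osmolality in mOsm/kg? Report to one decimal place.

303.6 mOsm/kg

Calculated osmolality = 2·Na + glucose/18 + BUN/2.8
= 2·137 + 96/18 + 68/2.8
= 274 + 5.33 + 24.29
= 303.62 mOsm/kg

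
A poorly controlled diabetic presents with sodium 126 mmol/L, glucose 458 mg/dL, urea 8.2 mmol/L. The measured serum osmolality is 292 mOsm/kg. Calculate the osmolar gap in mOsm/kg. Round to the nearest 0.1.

6.4 mOsm/kg

Calculated osmolality = 2·Na + glucose/18 + urea
= 2·126 + 458/18 + 8.2
= 252 + 25.44 + 8.20
= 285.64 mOsm/kg ≈ 285.6 mOsm/kg
Osmolar gap = measured − calculated = 292 − 285.6 = 6.4 mOsm/kg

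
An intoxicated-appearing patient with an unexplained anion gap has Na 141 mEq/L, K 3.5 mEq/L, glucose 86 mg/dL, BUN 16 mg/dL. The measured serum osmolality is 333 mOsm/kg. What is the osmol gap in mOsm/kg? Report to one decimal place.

Calculated osmolality = 2·Na + glucose/18 + BUN/2.8
= 2·141 + 86/18 + 16/2.8
= 282 + 4.78 + 5.71
= 292.49 mOsm/kg ≈ 292.5 mOsm/kg
Osmolar gap = measured − calculated = 333 − 292.5 = 40.5 mOsm/kg

40.5 mOsm/kg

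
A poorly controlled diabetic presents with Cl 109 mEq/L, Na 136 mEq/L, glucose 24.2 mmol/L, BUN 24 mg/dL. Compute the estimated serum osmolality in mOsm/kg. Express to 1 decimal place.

Calculated osmolality = 2·Na + glucose + BUN/2.8
= 2·136 + 24.2 + 24/2.8
= 272 + 24.20 + 8.57
= 304.77 mOsm/kg

304.8 mOsm/kg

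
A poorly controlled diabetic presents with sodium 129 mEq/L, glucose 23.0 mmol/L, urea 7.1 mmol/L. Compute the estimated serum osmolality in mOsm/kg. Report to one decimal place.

288.1 mOsm/kg

Calculated osmolality = 2·Na + glucose + urea
= 2·129 + 23 + 7.1
= 258 + 23 + 7.10
= 288.1 mOsm/kg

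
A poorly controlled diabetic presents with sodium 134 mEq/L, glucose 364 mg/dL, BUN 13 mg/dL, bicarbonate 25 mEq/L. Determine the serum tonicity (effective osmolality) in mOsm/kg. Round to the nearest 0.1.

Effective osmolality excludes urea (freely permeant across cell membranes):
2·Na + glucose/18
= 2·134 + 364/18
= 268 + 20.22
= 288.22 mOsm/kg

288.2 mOsm/kg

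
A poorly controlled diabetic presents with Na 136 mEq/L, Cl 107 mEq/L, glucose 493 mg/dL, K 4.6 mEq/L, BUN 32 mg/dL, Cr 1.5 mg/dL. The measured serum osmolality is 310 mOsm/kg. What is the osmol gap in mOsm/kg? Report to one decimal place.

-0.8 mOsm/kg

Calculated osmolality = 2·Na + glucose/18 + BUN/2.8
= 2·136 + 493/18 + 32/2.8
= 272 + 27.39 + 11.43
= 310.82 mOsm/kg ≈ 310.8 mOsm/kg
Osmolar gap = measured − calculated = 310 − 310.8 = -0.8 mOsm/kg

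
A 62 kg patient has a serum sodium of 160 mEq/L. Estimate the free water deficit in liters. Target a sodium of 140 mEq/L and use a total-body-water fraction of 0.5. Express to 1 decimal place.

4.4 L

TBW = 0.5 · 62 = 31 L
Free water deficit = TBW · (Na/140 − 1)
= 31 · (160/140 − 1)
= 31 · 0.1429
= 4.43 L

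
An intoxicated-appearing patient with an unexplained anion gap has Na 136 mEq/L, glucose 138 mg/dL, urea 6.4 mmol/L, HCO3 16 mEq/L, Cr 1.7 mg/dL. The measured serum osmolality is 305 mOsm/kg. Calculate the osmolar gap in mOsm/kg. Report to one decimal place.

18.9 mOsm/kg

Calculated osmolality = 2·Na + glucose/18 + urea
= 2·136 + 138/18 + 6.4
= 272 + 7.67 + 6.40
= 286.07 mOsm/kg ≈ 286.1 mOsm/kg
Osmolar gap = measured − calculated = 305 − 286.1 = 18.9 mOsm/kg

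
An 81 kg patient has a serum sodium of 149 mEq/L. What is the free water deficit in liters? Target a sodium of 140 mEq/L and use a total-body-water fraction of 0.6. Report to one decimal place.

3.1 L

TBW = 0.6 · 81 = 48.6 L
Free water deficit = TBW · (Na/140 − 1)
= 48.6 · (149/140 − 1)
= 48.6 · 0.0643
= 3.12 L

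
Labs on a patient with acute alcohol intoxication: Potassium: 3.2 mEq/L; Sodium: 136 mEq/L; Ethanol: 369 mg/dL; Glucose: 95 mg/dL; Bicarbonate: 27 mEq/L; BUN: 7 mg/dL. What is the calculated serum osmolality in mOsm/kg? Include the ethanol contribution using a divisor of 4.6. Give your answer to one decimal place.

Calculated osmolality = 2·Na + glucose/18 + BUN/2.8 + ethanol/4.6
= 2·136 + 95/18 + 7/2.8 + 369/4.6
= 272 + 5.28 + 2.50 + 80.22
= 360 mOsm/kg

360.0 mOsm/kg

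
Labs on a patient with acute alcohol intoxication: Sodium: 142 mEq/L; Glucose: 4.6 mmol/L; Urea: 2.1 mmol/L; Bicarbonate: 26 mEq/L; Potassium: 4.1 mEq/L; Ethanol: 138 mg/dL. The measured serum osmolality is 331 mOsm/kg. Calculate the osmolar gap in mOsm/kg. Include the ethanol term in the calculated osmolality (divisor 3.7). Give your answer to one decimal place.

Calculated osmolality = 2·Na + glucose + urea + ethanol/3.7
= 2·142 + 4.6 + 2.1 + 138/3.7
= 284 + 4.60 + 2.10 + 37.30
= 328 mOsm/kg ≈ 328.0 mOsm/kg
Osmolar gap = measured − calculated = 331 − 328.0 = 3.0 mOsm/kg

3.0 mOsm/kg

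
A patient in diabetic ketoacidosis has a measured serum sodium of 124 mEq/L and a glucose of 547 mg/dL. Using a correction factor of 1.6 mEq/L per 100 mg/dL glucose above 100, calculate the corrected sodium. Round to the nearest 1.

Corrected Na = measured Na + 1.6 · (glucose − 100)/100
= 124 + 1.6 · (547 − 100)/100
= 124 + 7.2
= 131.2 mEq/L

131 mEq/L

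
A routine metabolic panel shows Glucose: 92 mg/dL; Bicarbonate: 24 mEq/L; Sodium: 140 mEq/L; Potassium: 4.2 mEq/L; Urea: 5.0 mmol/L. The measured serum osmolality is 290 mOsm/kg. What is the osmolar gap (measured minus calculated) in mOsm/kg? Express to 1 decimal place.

-0.1 mOsm/kg

Calculated osmolality = 2·Na + glucose/18 + urea
= 2·140 + 92/18 + 5
= 280 + 5.11 + 5
= 290.11 mOsm/kg ≈ 290.1 mOsm/kg
Osmolar gap = measured − calculated = 290 − 290.1 = -0.1 mOsm/kg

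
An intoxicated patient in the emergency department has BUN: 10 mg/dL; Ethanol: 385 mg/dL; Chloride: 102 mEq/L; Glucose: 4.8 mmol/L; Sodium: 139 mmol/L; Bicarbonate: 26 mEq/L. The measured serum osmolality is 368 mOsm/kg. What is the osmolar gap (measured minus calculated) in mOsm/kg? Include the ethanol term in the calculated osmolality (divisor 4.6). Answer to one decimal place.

Calculated osmolality = 2·Na + glucose + BUN/2.8 + ethanol/4.6
= 2·139 + 4.8 + 10/2.8 + 385/4.6
= 278 + 4.80 + 3.57 + 83.70
= 370.07 mOsm/kg ≈ 370.1 mOsm/kg
Osmolar gap = measured − calculated = 368 − 370.1 = -2.1 mOsm/kg

-2.1 mOsm/kg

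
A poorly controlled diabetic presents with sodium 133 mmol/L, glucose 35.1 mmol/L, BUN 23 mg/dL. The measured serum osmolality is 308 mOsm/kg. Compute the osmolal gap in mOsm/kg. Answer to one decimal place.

Calculated osmolality = 2·Na + glucose + BUN/2.8
= 2·133 + 35.1 + 23/2.8
= 266 + 35.10 + 8.21
= 309.31 mOsm/kg ≈ 309.3 mOsm/kg
Osmolar gap = measured − calculated = 308 − 309.3 = -1.3 mOsm/kg

-1.3 mOsm/kg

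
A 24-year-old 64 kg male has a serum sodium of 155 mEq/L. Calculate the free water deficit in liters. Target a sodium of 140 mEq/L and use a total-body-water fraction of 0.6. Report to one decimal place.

4.1 L

TBW = 0.6 · 64 = 38.4 L
Free water deficit = TBW · (Na/140 − 1)
= 38.4 · (155/140 − 1)
= 38.4 · 0.1071
= 4.11 L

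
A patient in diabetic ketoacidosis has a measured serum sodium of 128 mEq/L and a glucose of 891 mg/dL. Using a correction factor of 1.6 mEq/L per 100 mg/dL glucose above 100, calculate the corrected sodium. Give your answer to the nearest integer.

Corrected Na = measured Na + 1.6 · (glucose − 100)/100
= 128 + 1.6 · (891 − 100)/100
= 128 + 12.7
= 140.7 mEq/L

141 mEq/L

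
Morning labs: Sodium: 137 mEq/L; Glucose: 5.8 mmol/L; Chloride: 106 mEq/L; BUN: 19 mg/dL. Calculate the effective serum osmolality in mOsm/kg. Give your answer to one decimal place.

Effective osmolality excludes urea (freely permeant across cell membranes):
2·Na + glucose
= 2·137 + 5.8
= 274 + 5.8
= 279.8 mOsm/kg

279.8 mOsm/kg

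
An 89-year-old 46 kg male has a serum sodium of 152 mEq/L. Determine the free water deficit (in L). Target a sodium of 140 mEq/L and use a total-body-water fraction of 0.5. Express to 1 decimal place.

TBW = 0.5 · 46 = 23 L
Free water deficit = TBW · (Na/140 − 1)
= 23 · (152/140 − 1)
= 23 · 0.0857
= 1.97 L

2.0 L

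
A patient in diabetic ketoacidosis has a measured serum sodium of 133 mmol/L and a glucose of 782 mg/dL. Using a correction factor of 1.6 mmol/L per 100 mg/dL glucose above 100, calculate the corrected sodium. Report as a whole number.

144 mmol/L

Corrected Na = measured Na + 1.6 · (glucose − 100)/100
= 133 + 1.6 · (782 − 100)/100
= 133 + 10.9
= 143.9 mmol/L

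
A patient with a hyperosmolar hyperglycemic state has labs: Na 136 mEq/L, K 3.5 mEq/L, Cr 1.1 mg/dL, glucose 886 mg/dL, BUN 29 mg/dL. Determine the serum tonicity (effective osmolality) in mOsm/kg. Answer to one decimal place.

Effective osmolality excludes urea (freely permeant across cell membranes):
2·Na + glucose/18
= 2·136 + 886/18
= 272 + 49.22
= 321.22 mOsm/kg

321.2 mOsm/kg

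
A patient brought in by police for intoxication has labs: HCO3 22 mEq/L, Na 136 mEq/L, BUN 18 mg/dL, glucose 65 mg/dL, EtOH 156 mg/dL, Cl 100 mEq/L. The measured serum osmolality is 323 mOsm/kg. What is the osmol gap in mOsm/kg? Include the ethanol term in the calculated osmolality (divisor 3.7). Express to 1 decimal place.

-1.2 mOsm/kg

Calculated osmolality = 2·Na + glucose/18 + BUN/2.8 + ethanol/3.7
= 2·136 + 65/18 + 18/2.8 + 156/3.7
= 272 + 3.61 + 6.43 + 42.16
= 324.2 mOsm/kg ≈ 324.2 mOsm/kg
Osmolar gap = measured − calculated = 323 − 324.2 = -1.2 mOsm/kg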